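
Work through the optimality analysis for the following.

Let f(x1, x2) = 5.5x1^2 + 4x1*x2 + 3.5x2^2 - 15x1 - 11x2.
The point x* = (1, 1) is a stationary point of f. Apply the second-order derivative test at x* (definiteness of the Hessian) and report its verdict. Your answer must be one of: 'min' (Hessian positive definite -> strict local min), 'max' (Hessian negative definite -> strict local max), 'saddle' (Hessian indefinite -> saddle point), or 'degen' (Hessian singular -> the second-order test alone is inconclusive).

Compute the Hessian H = grad^2 f:
  H = [[11, 4], [4, 7]]
Verify stationarity: grad f(x*) = H x* + g = (0, 0).
Eigenvalues of H: 4.5279, 13.4721.
Both eigenvalues > 0, so H is positive definite -> x* is a strict local min.

min


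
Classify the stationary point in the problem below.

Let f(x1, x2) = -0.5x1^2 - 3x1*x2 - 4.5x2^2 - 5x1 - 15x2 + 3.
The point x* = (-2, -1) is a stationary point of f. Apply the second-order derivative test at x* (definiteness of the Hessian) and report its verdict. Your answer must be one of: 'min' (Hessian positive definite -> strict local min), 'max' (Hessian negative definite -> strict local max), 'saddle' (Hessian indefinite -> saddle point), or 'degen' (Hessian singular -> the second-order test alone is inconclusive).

Compute the Hessian H = grad^2 f:
  H = [[-1, -3], [-3, -9]]
Verify stationarity: grad f(x*) = H x* + g = (0, 0).
Eigenvalues of H: -10, 0.
H has a zero eigenvalue (singular; negative semidefinite but not definite), so H is neither positive definite, negative definite, nor indefinite. The second-order test alone is inconclusive -> degen.
(Indeed, f is constant along the null direction of H through x*, so x* is not a strict local extremum.)

degen


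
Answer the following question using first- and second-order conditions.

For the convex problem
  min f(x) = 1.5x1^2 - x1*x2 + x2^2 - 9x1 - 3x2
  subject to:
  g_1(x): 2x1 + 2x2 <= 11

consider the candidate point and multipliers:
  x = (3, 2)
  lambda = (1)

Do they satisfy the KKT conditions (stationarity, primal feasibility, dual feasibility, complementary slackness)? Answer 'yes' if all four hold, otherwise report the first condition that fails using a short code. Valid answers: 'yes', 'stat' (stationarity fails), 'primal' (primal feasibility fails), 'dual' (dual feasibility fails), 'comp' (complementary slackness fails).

Gradient of f: grad f(x) = Q x + c = (-2, -2)
Constraint values g_i(x) = a_i^T x - b_i:
  g_1((3, 2)) = -1
Stationarity residual: grad f(x) + sum_i lambda_i a_i = (0, 0)
  -> stationarity OK
Primal feasibility (all g_i <= 0): OK
Dual feasibility (all lambda_i >= 0): OK
Complementary slackness (lambda_i * g_i(x) = 0 for all i): FAILS

Verdict: the first failing condition is complementary_slackness -> comp.

comp


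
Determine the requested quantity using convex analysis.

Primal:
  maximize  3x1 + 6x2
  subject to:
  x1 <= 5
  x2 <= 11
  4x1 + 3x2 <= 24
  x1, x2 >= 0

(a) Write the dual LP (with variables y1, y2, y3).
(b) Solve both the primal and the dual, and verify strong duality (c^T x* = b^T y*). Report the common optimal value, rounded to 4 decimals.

The standard primal-dual pair for 'max c^T x s.t. A x <= b, x >= 0' is:
  Dual:  min b^T y  s.t.  A^T y >= c,  y >= 0.

So the dual LP is:
  minimize  5y1 + 11y2 + 24y3
  subject to:
    y1 + 4y3 >= 3
    y2 + 3y3 >= 6
    y1, y2, y3 >= 0

Solving the primal: x* = (0, 8).
  primal value c^T x* = 48.
Solving the dual: y* = (0, 0, 2).
  dual value b^T y* = 48.
Strong duality: c^T x* = b^T y*. Confirmed.

48


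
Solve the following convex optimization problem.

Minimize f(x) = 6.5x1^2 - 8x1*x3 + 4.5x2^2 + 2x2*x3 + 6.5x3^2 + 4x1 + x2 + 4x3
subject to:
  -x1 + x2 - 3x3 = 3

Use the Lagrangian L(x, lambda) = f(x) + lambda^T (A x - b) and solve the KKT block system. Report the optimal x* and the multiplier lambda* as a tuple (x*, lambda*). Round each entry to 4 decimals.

Form the Lagrangian:
  L(x, lambda) = (1/2) x^T Q x + c^T x + lambda^T (A x - b)
Stationarity (grad_x L = 0): Q x + c + A^T lambda = 0.
Primal feasibility: A x = b.

This gives the KKT block system:
  [ Q   A^T ] [ x     ]   [-c ]
  [ A    0  ] [ lambda ] = [ b ]

Solving the linear system:
  x*      = (-0.7499, 0.0354, -0.7382)
  lambda* = (0.1576)
  f(x*)   = -3.1949

x* = (-0.7499, 0.0354, -0.7382), lambda* = (0.1576)


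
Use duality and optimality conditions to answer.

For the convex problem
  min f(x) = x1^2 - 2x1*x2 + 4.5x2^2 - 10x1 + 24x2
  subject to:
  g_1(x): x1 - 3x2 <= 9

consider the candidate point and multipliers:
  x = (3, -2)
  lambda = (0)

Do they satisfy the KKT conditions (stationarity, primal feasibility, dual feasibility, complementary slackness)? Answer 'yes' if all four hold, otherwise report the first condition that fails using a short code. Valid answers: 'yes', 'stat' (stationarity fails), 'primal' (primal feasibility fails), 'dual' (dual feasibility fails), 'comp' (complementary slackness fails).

Gradient of f: grad f(x) = Q x + c = (0, 0)
Constraint values g_i(x) = a_i^T x - b_i:
  g_1((3, -2)) = 0
Stationarity residual: grad f(x) + sum_i lambda_i a_i = (0, 0)
  -> stationarity OK
Primal feasibility (all g_i <= 0): OK
Dual feasibility (all lambda_i >= 0): OK
Complementary slackness (lambda_i * g_i(x) = 0 for all i): OK

Verdict: yes, KKT holds.

yes


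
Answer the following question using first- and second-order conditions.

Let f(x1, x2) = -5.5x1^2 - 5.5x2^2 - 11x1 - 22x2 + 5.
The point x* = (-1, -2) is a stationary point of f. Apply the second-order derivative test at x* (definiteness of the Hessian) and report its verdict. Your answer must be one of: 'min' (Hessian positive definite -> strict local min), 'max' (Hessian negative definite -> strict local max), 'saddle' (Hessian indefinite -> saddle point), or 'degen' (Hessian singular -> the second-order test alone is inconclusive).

Compute the Hessian H = grad^2 f:
  H = [[-11, 0], [0, -11]]
Verify stationarity: grad f(x*) = H x* + g = (0, 0).
Eigenvalues of H: -11, -11.
Both eigenvalues < 0, so H is negative definite -> x* is a strict local max.

max


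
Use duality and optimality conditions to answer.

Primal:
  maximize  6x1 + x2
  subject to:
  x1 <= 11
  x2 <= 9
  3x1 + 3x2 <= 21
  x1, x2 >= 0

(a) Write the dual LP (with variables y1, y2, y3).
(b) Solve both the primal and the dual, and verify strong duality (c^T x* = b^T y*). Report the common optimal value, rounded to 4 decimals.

The standard primal-dual pair for 'max c^T x s.t. A x <= b, x >= 0' is:
  Dual:  min b^T y  s.t.  A^T y >= c,  y >= 0.

So the dual LP is:
  minimize  11y1 + 9y2 + 21y3
  subject to:
    y1 + 3y3 >= 6
    y2 + 3y3 >= 1
    y1, y2, y3 >= 0

Solving the primal: x* = (7, 0).
  primal value c^T x* = 42.
Solving the dual: y* = (0, 0, 2).
  dual value b^T y* = 42.
Strong duality: c^T x* = b^T y*. Confirmed.

42


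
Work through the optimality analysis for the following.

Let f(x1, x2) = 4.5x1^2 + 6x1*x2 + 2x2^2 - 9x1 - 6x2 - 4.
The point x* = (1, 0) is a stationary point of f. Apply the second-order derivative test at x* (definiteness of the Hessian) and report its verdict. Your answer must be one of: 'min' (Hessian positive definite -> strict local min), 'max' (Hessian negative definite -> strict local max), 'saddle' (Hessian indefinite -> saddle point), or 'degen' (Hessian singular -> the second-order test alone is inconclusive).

Compute the Hessian H = grad^2 f:
  H = [[9, 6], [6, 4]]
Verify stationarity: grad f(x*) = H x* + g = (0, 0).
Eigenvalues of H: 0, 13.
H has a zero eigenvalue (singular; positive semidefinite but not definite), so H is neither positive definite, negative definite, nor indefinite. The second-order test alone is inconclusive -> degen.
(Indeed, f is constant along the null direction of H through x*, so x* is not a strict local extremum.)

degen


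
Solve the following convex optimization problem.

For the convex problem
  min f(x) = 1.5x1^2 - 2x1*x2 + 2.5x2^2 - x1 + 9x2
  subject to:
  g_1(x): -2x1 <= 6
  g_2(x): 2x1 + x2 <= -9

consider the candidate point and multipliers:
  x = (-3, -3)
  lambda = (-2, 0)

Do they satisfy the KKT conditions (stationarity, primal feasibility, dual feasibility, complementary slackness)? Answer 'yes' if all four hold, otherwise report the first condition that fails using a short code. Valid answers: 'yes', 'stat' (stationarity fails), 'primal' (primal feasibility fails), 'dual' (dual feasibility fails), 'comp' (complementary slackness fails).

Gradient of f: grad f(x) = Q x + c = (-4, 0)
Constraint values g_i(x) = a_i^T x - b_i:
  g_1((-3, -3)) = 0
  g_2((-3, -3)) = 0
Stationarity residual: grad f(x) + sum_i lambda_i a_i = (0, 0)
  -> stationarity OK
Primal feasibility (all g_i <= 0): OK
Dual feasibility (all lambda_i >= 0): FAILS
Complementary slackness (lambda_i * g_i(x) = 0 for all i): OK

Verdict: the first failing condition is dual_feasibility -> dual.

dual


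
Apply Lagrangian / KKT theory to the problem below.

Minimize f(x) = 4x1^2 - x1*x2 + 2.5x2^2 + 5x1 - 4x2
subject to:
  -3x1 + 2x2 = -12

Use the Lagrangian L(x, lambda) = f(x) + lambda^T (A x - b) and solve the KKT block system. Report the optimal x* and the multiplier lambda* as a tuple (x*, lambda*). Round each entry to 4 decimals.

Form the Lagrangian:
  L(x, lambda) = (1/2) x^T Q x + c^T x + lambda^T (A x - b)
Stationarity (grad_x L = 0): Q x + c + A^T lambda = 0.
Primal feasibility: A x = b.

This gives the KKT block system:
  [ Q   A^T ] [ x     ]   [-c ]
  [ A    0  ] [ lambda ] = [ b ]

Solving the linear system:
  x*      = (2.4615, -2.3077)
  lambda* = (9)
  f(x*)   = 64.7692

x* = (2.4615, -2.3077), lambda* = (9)


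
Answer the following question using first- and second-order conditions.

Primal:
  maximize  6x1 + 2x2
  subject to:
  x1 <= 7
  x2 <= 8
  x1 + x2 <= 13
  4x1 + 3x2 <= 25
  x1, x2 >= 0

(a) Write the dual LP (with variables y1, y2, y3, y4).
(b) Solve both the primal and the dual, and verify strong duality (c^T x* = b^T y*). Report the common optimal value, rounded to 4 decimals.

The standard primal-dual pair for 'max c^T x s.t. A x <= b, x >= 0' is:
  Dual:  min b^T y  s.t.  A^T y >= c,  y >= 0.

So the dual LP is:
  minimize  7y1 + 8y2 + 13y3 + 25y4
  subject to:
    y1 + y3 + 4y4 >= 6
    y2 + y3 + 3y4 >= 2
    y1, y2, y3, y4 >= 0

Solving the primal: x* = (6.25, 0).
  primal value c^T x* = 37.5.
Solving the dual: y* = (0, 0, 0, 1.5).
  dual value b^T y* = 37.5.
Strong duality: c^T x* = b^T y*. Confirmed.

37.5


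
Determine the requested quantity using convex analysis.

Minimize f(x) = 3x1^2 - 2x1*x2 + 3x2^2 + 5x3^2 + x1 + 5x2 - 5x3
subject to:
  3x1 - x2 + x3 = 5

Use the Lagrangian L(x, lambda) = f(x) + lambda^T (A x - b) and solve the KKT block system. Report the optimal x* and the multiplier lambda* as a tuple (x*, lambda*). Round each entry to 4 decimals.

Form the Lagrangian:
  L(x, lambda) = (1/2) x^T Q x + c^T x + lambda^T (A x - b)
Stationarity (grad_x L = 0): Q x + c + A^T lambda = 0.
Primal feasibility: A x = b.

This gives the KKT block system:
  [ Q   A^T ] [ x     ]   [-c ]
  [ A    0  ] [ lambda ] = [ b ]

Solving the linear system:
  x*      = (1.0625, -1, 0.8125)
  lambda* = (-3.125)
  f(x*)   = 3.8125

x* = (1.0625, -1, 0.8125), lambda* = (-3.125)


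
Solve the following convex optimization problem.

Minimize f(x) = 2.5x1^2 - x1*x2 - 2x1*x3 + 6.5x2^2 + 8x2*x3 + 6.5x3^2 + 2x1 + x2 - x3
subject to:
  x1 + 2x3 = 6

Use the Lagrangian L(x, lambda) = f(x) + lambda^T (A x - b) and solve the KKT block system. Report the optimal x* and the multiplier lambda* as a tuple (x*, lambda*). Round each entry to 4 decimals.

Form the Lagrangian:
  L(x, lambda) = (1/2) x^T Q x + c^T x + lambda^T (A x - b)
Stationarity (grad_x L = 0): Q x + c + A^T lambda = 0.
Primal feasibility: A x = b.

This gives the KKT block system:
  [ Q   A^T ] [ x     ]   [-c ]
  [ A    0  ] [ lambda ] = [ b ]

Solving the linear system:
  x*      = (1.6074, -1.3048, 2.1963)
  lambda* = (-6.9492)
  f(x*)   = 20.7044

x* = (1.6074, -1.3048, 2.1963), lambda* = (-6.9492)


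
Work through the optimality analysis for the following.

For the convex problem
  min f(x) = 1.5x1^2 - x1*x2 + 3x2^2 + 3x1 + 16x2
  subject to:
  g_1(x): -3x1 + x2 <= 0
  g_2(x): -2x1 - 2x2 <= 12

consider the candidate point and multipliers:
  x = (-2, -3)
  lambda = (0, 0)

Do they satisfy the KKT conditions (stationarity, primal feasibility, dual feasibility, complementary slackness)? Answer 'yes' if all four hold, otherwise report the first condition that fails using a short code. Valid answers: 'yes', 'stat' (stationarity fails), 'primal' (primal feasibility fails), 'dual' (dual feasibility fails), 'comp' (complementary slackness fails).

Gradient of f: grad f(x) = Q x + c = (0, 0)
Constraint values g_i(x) = a_i^T x - b_i:
  g_1((-2, -3)) = 3
  g_2((-2, -3)) = -2
Stationarity residual: grad f(x) + sum_i lambda_i a_i = (0, 0)
  -> stationarity OK
Primal feasibility (all g_i <= 0): FAILS
Dual feasibility (all lambda_i >= 0): OK
Complementary slackness (lambda_i * g_i(x) = 0 for all i): OK

Verdict: the first failing condition is primal_feasibility -> primal.

primal


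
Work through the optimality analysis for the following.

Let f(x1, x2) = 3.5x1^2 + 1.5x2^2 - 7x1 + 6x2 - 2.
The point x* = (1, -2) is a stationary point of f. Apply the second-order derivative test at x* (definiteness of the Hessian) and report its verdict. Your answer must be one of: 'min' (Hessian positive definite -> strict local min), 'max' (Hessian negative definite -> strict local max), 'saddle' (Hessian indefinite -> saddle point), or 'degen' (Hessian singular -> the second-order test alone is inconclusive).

Compute the Hessian H = grad^2 f:
  H = [[7, 0], [0, 3]]
Verify stationarity: grad f(x*) = H x* + g = (0, 0).
Eigenvalues of H: 3, 7.
Both eigenvalues > 0, so H is positive definite -> x* is a strict local min.

min


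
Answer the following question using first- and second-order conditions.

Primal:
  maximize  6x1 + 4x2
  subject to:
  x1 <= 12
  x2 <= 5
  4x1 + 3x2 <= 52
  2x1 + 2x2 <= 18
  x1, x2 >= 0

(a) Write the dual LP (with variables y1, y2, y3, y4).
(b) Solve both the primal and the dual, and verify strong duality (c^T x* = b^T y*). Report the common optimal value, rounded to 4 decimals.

The standard primal-dual pair for 'max c^T x s.t. A x <= b, x >= 0' is:
  Dual:  min b^T y  s.t.  A^T y >= c,  y >= 0.

So the dual LP is:
  minimize  12y1 + 5y2 + 52y3 + 18y4
  subject to:
    y1 + 4y3 + 2y4 >= 6
    y2 + 3y3 + 2y4 >= 4
    y1, y2, y3, y4 >= 0

Solving the primal: x* = (9, 0).
  primal value c^T x* = 54.
Solving the dual: y* = (0, 0, 0, 3).
  dual value b^T y* = 54.
Strong duality: c^T x* = b^T y*. Confirmed.

54


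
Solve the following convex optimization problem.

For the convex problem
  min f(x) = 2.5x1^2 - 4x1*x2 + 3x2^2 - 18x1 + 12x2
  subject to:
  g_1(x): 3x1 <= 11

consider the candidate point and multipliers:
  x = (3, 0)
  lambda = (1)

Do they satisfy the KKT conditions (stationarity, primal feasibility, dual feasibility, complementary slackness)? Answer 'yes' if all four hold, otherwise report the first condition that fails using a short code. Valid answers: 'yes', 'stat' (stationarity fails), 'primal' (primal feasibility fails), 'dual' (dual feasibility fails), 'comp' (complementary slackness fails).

Gradient of f: grad f(x) = Q x + c = (-3, 0)
Constraint values g_i(x) = a_i^T x - b_i:
  g_1((3, 0)) = -2
Stationarity residual: grad f(x) + sum_i lambda_i a_i = (0, 0)
  -> stationarity OK
Primal feasibility (all g_i <= 0): OK
Dual feasibility (all lambda_i >= 0): OK
Complementary slackness (lambda_i * g_i(x) = 0 for all i): FAILS

Verdict: the first failing condition is complementary_slackness -> comp.

comp


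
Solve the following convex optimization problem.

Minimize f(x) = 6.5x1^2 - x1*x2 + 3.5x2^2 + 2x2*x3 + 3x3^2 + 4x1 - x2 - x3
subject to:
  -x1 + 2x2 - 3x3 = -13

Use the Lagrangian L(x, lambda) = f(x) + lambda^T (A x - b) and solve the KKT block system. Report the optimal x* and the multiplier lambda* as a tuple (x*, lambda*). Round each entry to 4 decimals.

Form the Lagrangian:
  L(x, lambda) = (1/2) x^T Q x + c^T x + lambda^T (A x - b)
Stationarity (grad_x L = 0): Q x + c + A^T lambda = 0.
Primal feasibility: A x = b.

This gives the KKT block system:
  [ Q   A^T ] [ x     ]   [-c ]
  [ A    0  ] [ lambda ] = [ b ]

Solving the linear system:
  x*      = (-0.1226, -2.0028, 3.039)
  lambda* = (4.4095)
  f(x*)   = 27.8983

x* = (-0.1226, -2.0028, 3.039), lambda* = (4.4095)


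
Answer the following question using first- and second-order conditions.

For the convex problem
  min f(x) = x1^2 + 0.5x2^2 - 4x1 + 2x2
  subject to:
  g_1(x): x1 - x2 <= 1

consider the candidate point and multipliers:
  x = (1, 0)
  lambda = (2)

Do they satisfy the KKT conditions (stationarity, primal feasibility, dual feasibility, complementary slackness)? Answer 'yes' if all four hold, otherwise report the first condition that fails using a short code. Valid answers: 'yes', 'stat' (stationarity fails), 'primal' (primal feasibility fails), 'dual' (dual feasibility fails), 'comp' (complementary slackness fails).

Gradient of f: grad f(x) = Q x + c = (-2, 2)
Constraint values g_i(x) = a_i^T x - b_i:
  g_1((1, 0)) = 0
Stationarity residual: grad f(x) + sum_i lambda_i a_i = (0, 0)
  -> stationarity OK
Primal feasibility (all g_i <= 0): OK
Dual feasibility (all lambda_i >= 0): OK
Complementary slackness (lambda_i * g_i(x) = 0 for all i): OK

Verdict: yes, KKT holds.

yes


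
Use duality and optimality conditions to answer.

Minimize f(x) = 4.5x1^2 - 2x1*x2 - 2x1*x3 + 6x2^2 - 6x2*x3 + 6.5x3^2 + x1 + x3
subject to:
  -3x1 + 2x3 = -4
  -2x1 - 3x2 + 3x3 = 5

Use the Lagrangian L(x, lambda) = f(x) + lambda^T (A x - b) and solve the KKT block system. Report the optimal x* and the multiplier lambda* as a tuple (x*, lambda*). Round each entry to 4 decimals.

Form the Lagrangian:
  L(x, lambda) = (1/2) x^T Q x + c^T x + lambda^T (A x - b)
Stationarity (grad_x L = 0): Q x + c + A^T lambda = 0.
Primal feasibility: A x = b.

This gives the KKT block system:
  [ Q   A^T ] [ x     ]   [-c ]
  [ A    0  ] [ lambda ] = [ b ]

Solving the linear system:
  x*      = (0.8464, -2.9613, -0.7303)
  lambda* = (12.633, -10.9488)
  f(x*)   = 52.696

x* = (0.8464, -2.9613, -0.7303), lambda* = (12.633, -10.9488)


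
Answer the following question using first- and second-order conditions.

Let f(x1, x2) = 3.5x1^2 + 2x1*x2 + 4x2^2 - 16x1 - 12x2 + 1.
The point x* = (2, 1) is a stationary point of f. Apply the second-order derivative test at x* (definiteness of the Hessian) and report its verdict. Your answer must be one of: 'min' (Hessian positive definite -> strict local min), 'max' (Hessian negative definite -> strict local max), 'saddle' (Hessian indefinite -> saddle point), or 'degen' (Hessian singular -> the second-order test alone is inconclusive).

Compute the Hessian H = grad^2 f:
  H = [[7, 2], [2, 8]]
Verify stationarity: grad f(x*) = H x* + g = (0, 0).
Eigenvalues of H: 5.4384, 9.5616.
Both eigenvalues > 0, so H is positive definite -> x* is a strict local min.

min


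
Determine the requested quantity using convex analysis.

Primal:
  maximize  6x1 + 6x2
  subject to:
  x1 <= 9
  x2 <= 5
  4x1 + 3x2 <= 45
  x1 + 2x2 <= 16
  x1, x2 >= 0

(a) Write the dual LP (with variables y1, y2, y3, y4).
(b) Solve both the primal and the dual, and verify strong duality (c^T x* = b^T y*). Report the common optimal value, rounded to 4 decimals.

The standard primal-dual pair for 'max c^T x s.t. A x <= b, x >= 0' is:
  Dual:  min b^T y  s.t.  A^T y >= c,  y >= 0.

So the dual LP is:
  minimize  9y1 + 5y2 + 45y3 + 16y4
  subject to:
    y1 + 4y3 + y4 >= 6
    y2 + 3y3 + 2y4 >= 6
    y1, y2, y3, y4 >= 0

Solving the primal: x* = (8.4, 3.8).
  primal value c^T x* = 73.2.
Solving the dual: y* = (0, 0, 1.2, 1.2).
  dual value b^T y* = 73.2.
Strong duality: c^T x* = b^T y*. Confirmed.

73.2


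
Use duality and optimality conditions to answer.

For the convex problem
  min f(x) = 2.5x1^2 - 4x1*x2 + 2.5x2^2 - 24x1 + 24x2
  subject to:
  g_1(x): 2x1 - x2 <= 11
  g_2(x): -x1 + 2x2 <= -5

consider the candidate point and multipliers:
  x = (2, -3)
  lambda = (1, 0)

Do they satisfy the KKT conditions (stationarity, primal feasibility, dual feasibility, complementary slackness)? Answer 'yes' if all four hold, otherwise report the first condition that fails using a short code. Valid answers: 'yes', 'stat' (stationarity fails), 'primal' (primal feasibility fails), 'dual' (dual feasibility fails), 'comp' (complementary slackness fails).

Gradient of f: grad f(x) = Q x + c = (-2, 1)
Constraint values g_i(x) = a_i^T x - b_i:
  g_1((2, -3)) = -4
  g_2((2, -3)) = -3
Stationarity residual: grad f(x) + sum_i lambda_i a_i = (0, 0)
  -> stationarity OK
Primal feasibility (all g_i <= 0): OK
Dual feasibility (all lambda_i >= 0): OK
Complementary slackness (lambda_i * g_i(x) = 0 for all i): FAILS

Verdict: the first failing condition is complementary_slackness -> comp.

comp


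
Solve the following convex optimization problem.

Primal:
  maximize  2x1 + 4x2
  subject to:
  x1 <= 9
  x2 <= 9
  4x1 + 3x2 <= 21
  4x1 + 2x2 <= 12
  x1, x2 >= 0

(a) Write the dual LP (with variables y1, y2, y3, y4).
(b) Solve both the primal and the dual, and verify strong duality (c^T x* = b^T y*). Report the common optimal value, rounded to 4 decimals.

The standard primal-dual pair for 'max c^T x s.t. A x <= b, x >= 0' is:
  Dual:  min b^T y  s.t.  A^T y >= c,  y >= 0.

So the dual LP is:
  minimize  9y1 + 9y2 + 21y3 + 12y4
  subject to:
    y1 + 4y3 + 4y4 >= 2
    y2 + 3y3 + 2y4 >= 4
    y1, y2, y3, y4 >= 0

Solving the primal: x* = (0, 6).
  primal value c^T x* = 24.
Solving the dual: y* = (0, 0, 0, 2).
  dual value b^T y* = 24.
Strong duality: c^T x* = b^T y*. Confirmed.

24


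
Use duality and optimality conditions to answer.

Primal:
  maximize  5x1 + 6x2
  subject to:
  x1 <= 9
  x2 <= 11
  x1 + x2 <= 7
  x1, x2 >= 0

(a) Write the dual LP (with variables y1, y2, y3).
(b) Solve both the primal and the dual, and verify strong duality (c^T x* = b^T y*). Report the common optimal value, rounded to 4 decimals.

The standard primal-dual pair for 'max c^T x s.t. A x <= b, x >= 0' is:
  Dual:  min b^T y  s.t.  A^T y >= c,  y >= 0.

So the dual LP is:
  minimize  9y1 + 11y2 + 7y3
  subject to:
    y1 + y3 >= 5
    y2 + y3 >= 6
    y1, y2, y3 >= 0

Solving the primal: x* = (0, 7).
  primal value c^T x* = 42.
Solving the dual: y* = (0, 0, 6).
  dual value b^T y* = 42.
Strong duality: c^T x* = b^T y*. Confirmed.

42


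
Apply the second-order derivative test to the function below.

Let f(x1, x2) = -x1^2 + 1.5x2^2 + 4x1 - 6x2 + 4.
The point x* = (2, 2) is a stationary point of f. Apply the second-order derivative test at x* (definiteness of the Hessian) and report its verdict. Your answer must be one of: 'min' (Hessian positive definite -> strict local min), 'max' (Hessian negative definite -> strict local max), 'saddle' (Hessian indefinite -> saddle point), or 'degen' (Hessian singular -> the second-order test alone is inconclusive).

Compute the Hessian H = grad^2 f:
  H = [[-2, 0], [0, 3]]
Verify stationarity: grad f(x*) = H x* + g = (0, 0).
Eigenvalues of H: -2, 3.
Eigenvalues have mixed signs, so H is indefinite -> x* is a saddle point.

saddle


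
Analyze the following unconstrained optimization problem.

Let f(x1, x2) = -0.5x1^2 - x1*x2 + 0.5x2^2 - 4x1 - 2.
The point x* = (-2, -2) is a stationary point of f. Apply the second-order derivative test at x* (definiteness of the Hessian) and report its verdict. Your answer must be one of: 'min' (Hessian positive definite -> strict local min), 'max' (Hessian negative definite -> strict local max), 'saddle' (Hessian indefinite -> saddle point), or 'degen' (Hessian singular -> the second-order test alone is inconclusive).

Compute the Hessian H = grad^2 f:
  H = [[-1, -1], [-1, 1]]
Verify stationarity: grad f(x*) = H x* + g = (0, 0).
Eigenvalues of H: -1.4142, 1.4142.
Eigenvalues have mixed signs, so H is indefinite -> x* is a saddle point.

saddle


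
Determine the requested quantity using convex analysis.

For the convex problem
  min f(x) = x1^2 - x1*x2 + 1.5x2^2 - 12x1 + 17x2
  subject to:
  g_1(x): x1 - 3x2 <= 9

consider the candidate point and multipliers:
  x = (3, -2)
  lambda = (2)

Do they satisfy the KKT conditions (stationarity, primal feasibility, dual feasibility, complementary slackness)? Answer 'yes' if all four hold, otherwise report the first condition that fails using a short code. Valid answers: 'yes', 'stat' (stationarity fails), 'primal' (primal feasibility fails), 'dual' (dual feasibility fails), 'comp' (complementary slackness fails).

Gradient of f: grad f(x) = Q x + c = (-4, 8)
Constraint values g_i(x) = a_i^T x - b_i:
  g_1((3, -2)) = 0
Stationarity residual: grad f(x) + sum_i lambda_i a_i = (-2, 2)
  -> stationarity FAILS
Primal feasibility (all g_i <= 0): OK
Dual feasibility (all lambda_i >= 0): OK
Complementary slackness (lambda_i * g_i(x) = 0 for all i): OK

Verdict: the first failing condition is stationarity -> stat.

stat


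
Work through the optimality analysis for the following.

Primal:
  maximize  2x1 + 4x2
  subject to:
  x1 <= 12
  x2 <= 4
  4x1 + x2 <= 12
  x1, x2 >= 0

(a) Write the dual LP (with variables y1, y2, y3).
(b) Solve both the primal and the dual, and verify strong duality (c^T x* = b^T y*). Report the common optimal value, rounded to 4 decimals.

The standard primal-dual pair for 'max c^T x s.t. A x <= b, x >= 0' is:
  Dual:  min b^T y  s.t.  A^T y >= c,  y >= 0.

So the dual LP is:
  minimize  12y1 + 4y2 + 12y3
  subject to:
    y1 + 4y3 >= 2
    y2 + y3 >= 4
    y1, y2, y3 >= 0

Solving the primal: x* = (2, 4).
  primal value c^T x* = 20.
Solving the dual: y* = (0, 3.5, 0.5).
  dual value b^T y* = 20.
Strong duality: c^T x* = b^T y*. Confirmed.

20


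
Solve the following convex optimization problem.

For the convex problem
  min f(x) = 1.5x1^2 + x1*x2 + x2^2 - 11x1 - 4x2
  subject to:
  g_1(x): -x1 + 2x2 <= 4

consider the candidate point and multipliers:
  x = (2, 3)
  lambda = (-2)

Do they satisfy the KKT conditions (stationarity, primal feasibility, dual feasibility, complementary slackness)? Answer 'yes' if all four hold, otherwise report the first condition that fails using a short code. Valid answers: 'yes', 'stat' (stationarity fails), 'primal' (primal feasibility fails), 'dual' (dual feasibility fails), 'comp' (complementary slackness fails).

Gradient of f: grad f(x) = Q x + c = (-2, 4)
Constraint values g_i(x) = a_i^T x - b_i:
  g_1((2, 3)) = 0
Stationarity residual: grad f(x) + sum_i lambda_i a_i = (0, 0)
  -> stationarity OK
Primal feasibility (all g_i <= 0): OK
Dual feasibility (all lambda_i >= 0): FAILS
Complementary slackness (lambda_i * g_i(x) = 0 for all i): OK

Verdict: the first failing condition is dual_feasibility -> dual.

dual


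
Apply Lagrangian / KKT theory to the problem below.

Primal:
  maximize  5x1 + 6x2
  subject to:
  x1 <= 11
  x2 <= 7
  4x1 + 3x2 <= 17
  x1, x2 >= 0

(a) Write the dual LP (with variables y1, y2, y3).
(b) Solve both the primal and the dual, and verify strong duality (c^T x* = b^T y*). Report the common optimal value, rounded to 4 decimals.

The standard primal-dual pair for 'max c^T x s.t. A x <= b, x >= 0' is:
  Dual:  min b^T y  s.t.  A^T y >= c,  y >= 0.

So the dual LP is:
  minimize  11y1 + 7y2 + 17y3
  subject to:
    y1 + 4y3 >= 5
    y2 + 3y3 >= 6
    y1, y2, y3 >= 0

Solving the primal: x* = (0, 5.6667).
  primal value c^T x* = 34.
Solving the dual: y* = (0, 0, 2).
  dual value b^T y* = 34.
Strong duality: c^T x* = b^T y*. Confirmed.

34


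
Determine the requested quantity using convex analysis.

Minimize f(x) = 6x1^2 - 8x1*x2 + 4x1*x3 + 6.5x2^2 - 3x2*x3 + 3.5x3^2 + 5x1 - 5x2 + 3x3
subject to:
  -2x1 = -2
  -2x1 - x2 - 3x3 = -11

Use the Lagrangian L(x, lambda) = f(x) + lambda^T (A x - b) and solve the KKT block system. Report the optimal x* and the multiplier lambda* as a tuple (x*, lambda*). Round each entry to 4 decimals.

Form the Lagrangian:
  L(x, lambda) = (1/2) x^T Q x + c^T x + lambda^T (A x - b)
Stationarity (grad_x L = 0): Q x + c + A^T lambda = 0.
Primal feasibility: A x = b.

This gives the KKT block system:
  [ Q   A^T ] [ x     ]   [-c ]
  [ A    0  ] [ lambda ] = [ b ]

Solving the linear system:
  x*      = (1, 1.9859, 2.338)
  lambda* = (-0.5704, 5.8028)
  f(x*)   = 32.3873

x* = (1, 1.9859, 2.338), lambda* = (-0.5704, 5.8028)


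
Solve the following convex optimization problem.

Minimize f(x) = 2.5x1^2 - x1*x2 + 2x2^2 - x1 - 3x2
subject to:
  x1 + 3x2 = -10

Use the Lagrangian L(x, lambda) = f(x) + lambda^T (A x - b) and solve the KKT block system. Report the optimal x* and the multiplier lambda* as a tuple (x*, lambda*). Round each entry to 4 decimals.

Form the Lagrangian:
  L(x, lambda) = (1/2) x^T Q x + c^T x + lambda^T (A x - b)
Stationarity (grad_x L = 0): Q x + c + A^T lambda = 0.
Primal feasibility: A x = b.

This gives the KKT block system:
  [ Q   A^T ] [ x     ]   [-c ]
  [ A    0  ] [ lambda ] = [ b ]

Solving the linear system:
  x*      = (-1.2727, -2.9091)
  lambda* = (4.4545)
  f(x*)   = 27.2727

x* = (-1.2727, -2.9091), lambda* = (4.4545)


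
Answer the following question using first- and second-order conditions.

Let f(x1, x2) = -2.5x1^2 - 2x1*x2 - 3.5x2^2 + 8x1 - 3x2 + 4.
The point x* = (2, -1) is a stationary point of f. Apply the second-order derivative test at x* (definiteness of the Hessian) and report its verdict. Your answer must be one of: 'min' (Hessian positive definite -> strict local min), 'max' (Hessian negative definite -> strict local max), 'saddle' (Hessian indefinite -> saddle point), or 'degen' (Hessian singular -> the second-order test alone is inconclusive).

Compute the Hessian H = grad^2 f:
  H = [[-5, -2], [-2, -7]]
Verify stationarity: grad f(x*) = H x* + g = (0, 0).
Eigenvalues of H: -8.2361, -3.7639.
Both eigenvalues < 0, so H is negative definite -> x* is a strict local max.

max


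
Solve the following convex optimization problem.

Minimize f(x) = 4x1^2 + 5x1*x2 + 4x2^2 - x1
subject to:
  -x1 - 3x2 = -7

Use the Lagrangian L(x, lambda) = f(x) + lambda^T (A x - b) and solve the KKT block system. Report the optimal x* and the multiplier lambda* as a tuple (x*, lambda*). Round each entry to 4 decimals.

Form the Lagrangian:
  L(x, lambda) = (1/2) x^T Q x + c^T x + lambda^T (A x - b)
Stationarity (grad_x L = 0): Q x + c + A^T lambda = 0.
Primal feasibility: A x = b.

This gives the KKT block system:
  [ Q   A^T ] [ x     ]   [-c ]
  [ A    0  ] [ lambda ] = [ b ]

Solving the linear system:
  x*      = (-0.8, 2.6)
  lambda* = (5.6)
  f(x*)   = 20

x* = (-0.8, 2.6), lambda* = (5.6)


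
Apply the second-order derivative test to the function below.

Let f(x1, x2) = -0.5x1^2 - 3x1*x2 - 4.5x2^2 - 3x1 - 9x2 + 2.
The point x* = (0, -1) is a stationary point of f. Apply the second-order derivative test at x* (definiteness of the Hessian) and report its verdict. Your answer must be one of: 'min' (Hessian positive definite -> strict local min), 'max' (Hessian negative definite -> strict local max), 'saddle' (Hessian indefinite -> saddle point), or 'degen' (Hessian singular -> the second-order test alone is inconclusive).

Compute the Hessian H = grad^2 f:
  H = [[-1, -3], [-3, -9]]
Verify stationarity: grad f(x*) = H x* + g = (0, 0).
Eigenvalues of H: -10, 0.
H has a zero eigenvalue (singular; negative semidefinite but not definite), so H is neither positive definite, negative definite, nor indefinite. The second-order test alone is inconclusive -> degen.
(Indeed, f is constant along the null direction of H through x*, so x* is not a strict local extremum.)

degen


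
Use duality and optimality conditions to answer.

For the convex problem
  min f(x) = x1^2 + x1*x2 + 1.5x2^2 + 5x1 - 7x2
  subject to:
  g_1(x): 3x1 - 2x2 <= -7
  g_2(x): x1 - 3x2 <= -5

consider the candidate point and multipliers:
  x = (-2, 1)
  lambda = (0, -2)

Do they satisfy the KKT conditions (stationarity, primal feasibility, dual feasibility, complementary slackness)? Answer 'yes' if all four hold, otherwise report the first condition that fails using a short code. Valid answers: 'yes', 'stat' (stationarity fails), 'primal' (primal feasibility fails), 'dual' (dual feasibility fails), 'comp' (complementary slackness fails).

Gradient of f: grad f(x) = Q x + c = (2, -6)
Constraint values g_i(x) = a_i^T x - b_i:
  g_1((-2, 1)) = -1
  g_2((-2, 1)) = 0
Stationarity residual: grad f(x) + sum_i lambda_i a_i = (0, 0)
  -> stationarity OK
Primal feasibility (all g_i <= 0): OK
Dual feasibility (all lambda_i >= 0): FAILS
Complementary slackness (lambda_i * g_i(x) = 0 for all i): OK

Verdict: the first failing condition is dual_feasibility -> dual.

dual


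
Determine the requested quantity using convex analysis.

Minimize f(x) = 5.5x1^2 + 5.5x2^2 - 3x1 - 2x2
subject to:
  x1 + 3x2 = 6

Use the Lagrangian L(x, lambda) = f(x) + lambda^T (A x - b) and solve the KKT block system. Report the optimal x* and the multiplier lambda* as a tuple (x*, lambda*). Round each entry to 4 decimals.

Form the Lagrangian:
  L(x, lambda) = (1/2) x^T Q x + c^T x + lambda^T (A x - b)
Stationarity (grad_x L = 0): Q x + c + A^T lambda = 0.
Primal feasibility: A x = b.

This gives the KKT block system:
  [ Q   A^T ] [ x     ]   [-c ]
  [ A    0  ] [ lambda ] = [ b ]

Solving the linear system:
  x*      = (0.7909, 1.7364)
  lambda* = (-5.7)
  f(x*)   = 14.1773

x* = (0.7909, 1.7364), lambda* = (-5.7)


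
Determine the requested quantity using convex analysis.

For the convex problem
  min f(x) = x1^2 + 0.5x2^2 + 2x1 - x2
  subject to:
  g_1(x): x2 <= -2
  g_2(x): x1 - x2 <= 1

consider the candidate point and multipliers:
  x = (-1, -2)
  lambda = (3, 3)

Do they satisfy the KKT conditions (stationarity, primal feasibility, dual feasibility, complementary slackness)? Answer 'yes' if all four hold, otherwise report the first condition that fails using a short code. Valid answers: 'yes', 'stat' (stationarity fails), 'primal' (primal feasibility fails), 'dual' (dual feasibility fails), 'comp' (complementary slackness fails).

Gradient of f: grad f(x) = Q x + c = (0, -3)
Constraint values g_i(x) = a_i^T x - b_i:
  g_1((-1, -2)) = 0
  g_2((-1, -2)) = 0
Stationarity residual: grad f(x) + sum_i lambda_i a_i = (3, -3)
  -> stationarity FAILS
Primal feasibility (all g_i <= 0): OK
Dual feasibility (all lambda_i >= 0): OK
Complementary slackness (lambda_i * g_i(x) = 0 for all i): OK

Verdict: the first failing condition is stationarity -> stat.

stat


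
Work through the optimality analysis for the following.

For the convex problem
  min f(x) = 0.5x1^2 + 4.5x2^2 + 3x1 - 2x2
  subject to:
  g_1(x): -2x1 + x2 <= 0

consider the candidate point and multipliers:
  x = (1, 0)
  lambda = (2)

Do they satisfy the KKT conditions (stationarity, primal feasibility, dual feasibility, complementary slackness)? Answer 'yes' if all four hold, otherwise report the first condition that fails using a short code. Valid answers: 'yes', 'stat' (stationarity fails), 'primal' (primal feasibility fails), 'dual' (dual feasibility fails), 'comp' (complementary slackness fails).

Gradient of f: grad f(x) = Q x + c = (4, -2)
Constraint values g_i(x) = a_i^T x - b_i:
  g_1((1, 0)) = -2
Stationarity residual: grad f(x) + sum_i lambda_i a_i = (0, 0)
  -> stationarity OK
Primal feasibility (all g_i <= 0): OK
Dual feasibility (all lambda_i >= 0): OK
Complementary slackness (lambda_i * g_i(x) = 0 for all i): FAILS

Verdict: the first failing condition is complementary_slackness -> comp.

comp


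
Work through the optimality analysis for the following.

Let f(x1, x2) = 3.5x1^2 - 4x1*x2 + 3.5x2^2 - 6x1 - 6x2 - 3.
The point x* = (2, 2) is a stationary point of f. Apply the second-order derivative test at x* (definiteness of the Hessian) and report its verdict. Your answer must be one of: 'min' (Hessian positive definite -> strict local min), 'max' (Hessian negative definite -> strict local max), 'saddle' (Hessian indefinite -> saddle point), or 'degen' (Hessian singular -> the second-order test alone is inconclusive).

Compute the Hessian H = grad^2 f:
  H = [[7, -4], [-4, 7]]
Verify stationarity: grad f(x*) = H x* + g = (0, 0).
Eigenvalues of H: 3, 11.
Both eigenvalues > 0, so H is positive definite -> x* is a strict local min.

min


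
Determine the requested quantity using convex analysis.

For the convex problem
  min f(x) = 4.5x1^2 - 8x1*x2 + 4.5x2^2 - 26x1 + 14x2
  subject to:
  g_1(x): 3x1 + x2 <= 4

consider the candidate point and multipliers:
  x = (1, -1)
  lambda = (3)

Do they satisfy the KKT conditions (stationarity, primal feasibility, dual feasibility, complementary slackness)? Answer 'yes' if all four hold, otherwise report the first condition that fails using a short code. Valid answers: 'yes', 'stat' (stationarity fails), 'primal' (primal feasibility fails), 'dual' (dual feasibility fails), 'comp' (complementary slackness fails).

Gradient of f: grad f(x) = Q x + c = (-9, -3)
Constraint values g_i(x) = a_i^T x - b_i:
  g_1((1, -1)) = -2
Stationarity residual: grad f(x) + sum_i lambda_i a_i = (0, 0)
  -> stationarity OK
Primal feasibility (all g_i <= 0): OK
Dual feasibility (all lambda_i >= 0): OK
Complementary slackness (lambda_i * g_i(x) = 0 for all i): FAILS

Verdict: the first failing condition is complementary_slackness -> comp.

comp


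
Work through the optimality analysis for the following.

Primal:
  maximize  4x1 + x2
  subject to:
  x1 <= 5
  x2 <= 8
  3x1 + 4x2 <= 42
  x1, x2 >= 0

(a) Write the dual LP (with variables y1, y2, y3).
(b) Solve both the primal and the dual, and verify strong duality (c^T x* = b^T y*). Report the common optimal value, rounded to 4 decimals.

The standard primal-dual pair for 'max c^T x s.t. A x <= b, x >= 0' is:
  Dual:  min b^T y  s.t.  A^T y >= c,  y >= 0.

So the dual LP is:
  minimize  5y1 + 8y2 + 42y3
  subject to:
    y1 + 3y3 >= 4
    y2 + 4y3 >= 1
    y1, y2, y3 >= 0

Solving the primal: x* = (5, 6.75).
  primal value c^T x* = 26.75.
Solving the dual: y* = (3.25, 0, 0.25).
  dual value b^T y* = 26.75.
Strong duality: c^T x* = b^T y*. Confirmed.

26.75


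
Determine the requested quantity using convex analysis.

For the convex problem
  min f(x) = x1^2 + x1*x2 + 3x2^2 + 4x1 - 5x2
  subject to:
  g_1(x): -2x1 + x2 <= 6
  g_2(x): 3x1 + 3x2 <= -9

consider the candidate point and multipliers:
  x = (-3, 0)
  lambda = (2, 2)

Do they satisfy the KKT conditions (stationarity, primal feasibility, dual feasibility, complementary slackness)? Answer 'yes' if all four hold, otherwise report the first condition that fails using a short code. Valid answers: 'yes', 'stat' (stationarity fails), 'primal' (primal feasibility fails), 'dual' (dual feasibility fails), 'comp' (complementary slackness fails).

Gradient of f: grad f(x) = Q x + c = (-2, -8)
Constraint values g_i(x) = a_i^T x - b_i:
  g_1((-3, 0)) = 0
  g_2((-3, 0)) = 0
Stationarity residual: grad f(x) + sum_i lambda_i a_i = (0, 0)
  -> stationarity OK
Primal feasibility (all g_i <= 0): OK
Dual feasibility (all lambda_i >= 0): OK
Complementary slackness (lambda_i * g_i(x) = 0 for all i): OK

Verdict: yes, KKT holds.

yes


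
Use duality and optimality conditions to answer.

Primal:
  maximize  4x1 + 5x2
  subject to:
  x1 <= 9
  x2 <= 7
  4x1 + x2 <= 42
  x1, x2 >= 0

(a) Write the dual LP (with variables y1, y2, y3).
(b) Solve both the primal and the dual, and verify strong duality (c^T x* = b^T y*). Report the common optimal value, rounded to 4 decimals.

The standard primal-dual pair for 'max c^T x s.t. A x <= b, x >= 0' is:
  Dual:  min b^T y  s.t.  A^T y >= c,  y >= 0.

So the dual LP is:
  minimize  9y1 + 7y2 + 42y3
  subject to:
    y1 + 4y3 >= 4
    y2 + y3 >= 5
    y1, y2, y3 >= 0

Solving the primal: x* = (8.75, 7).
  primal value c^T x* = 70.
Solving the dual: y* = (0, 4, 1).
  dual value b^T y* = 70.
Strong duality: c^T x* = b^T y*. Confirmed.

70


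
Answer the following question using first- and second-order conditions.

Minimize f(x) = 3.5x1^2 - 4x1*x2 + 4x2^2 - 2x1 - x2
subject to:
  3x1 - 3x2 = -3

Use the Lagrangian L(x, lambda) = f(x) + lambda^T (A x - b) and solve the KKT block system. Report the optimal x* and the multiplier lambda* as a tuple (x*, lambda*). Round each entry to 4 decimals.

Form the Lagrangian:
  L(x, lambda) = (1/2) x^T Q x + c^T x + lambda^T (A x - b)
Stationarity (grad_x L = 0): Q x + c + A^T lambda = 0.
Primal feasibility: A x = b.

This gives the KKT block system:
  [ Q   A^T ] [ x     ]   [-c ]
  [ A    0  ] [ lambda ] = [ b ]

Solving the linear system:
  x*      = (-0.1429, 0.8571)
  lambda* = (2.1429)
  f(x*)   = 2.9286

x* = (-0.1429, 0.8571), lambda* = (2.1429)
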